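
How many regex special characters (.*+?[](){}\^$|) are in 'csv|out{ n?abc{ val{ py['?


Regex special characters are: . * + ? [ ] ( ) { } \ ^ $ |
Scanning 'csv|out{ n?abc{ val{ py[':
  pos 3: '|' -> SPECIAL
  pos 7: '{' -> SPECIAL
  pos 10: '?' -> SPECIAL
  pos 14: '{' -> SPECIAL
  pos 19: '{' -> SPECIAL
  pos 23: '[' -> SPECIAL
Special chars found: ['|', '{', '?', '{', '{', '[']
Total: 6

6


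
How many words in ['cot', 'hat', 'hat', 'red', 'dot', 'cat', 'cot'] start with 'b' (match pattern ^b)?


Pattern ^b anchors to start of word. Check which words begin with 'b':
  'cot' -> no
  'hat' -> no
  'hat' -> no
  'red' -> no
  'dot' -> no
  'cat' -> no
  'cot' -> no
Matching words: []
Count: 0

0


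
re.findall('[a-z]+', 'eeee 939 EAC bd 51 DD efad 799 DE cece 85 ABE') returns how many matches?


Pattern '[a-z]+' finds one or more lowercase letters.
Text: 'eeee 939 EAC bd 51 DD efad 799 DE cece 85 ABE'
Scanning for matches:
  Match 1: 'eeee'
  Match 2: 'bd'
  Match 3: 'efad'
  Match 4: 'cece'
Total matches: 4

4


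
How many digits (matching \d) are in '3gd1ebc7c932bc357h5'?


\d matches any digit 0-9.
Scanning '3gd1ebc7c932bc357h5':
  pos 0: '3' -> DIGIT
  pos 3: '1' -> DIGIT
  pos 7: '7' -> DIGIT
  pos 9: '9' -> DIGIT
  pos 10: '3' -> DIGIT
  pos 11: '2' -> DIGIT
  pos 14: '3' -> DIGIT
  pos 15: '5' -> DIGIT
  pos 16: '7' -> DIGIT
  pos 18: '5' -> DIGIT
Digits found: ['3', '1', '7', '9', '3', '2', '3', '5', '7', '5']
Total: 10

10


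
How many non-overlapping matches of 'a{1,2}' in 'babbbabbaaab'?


Pattern 'a{1,2}' matches between 1 and 2 consecutive a's (greedy).
String: 'babbbabbaaab'
Finding runs of a's and applying greedy matching:
  Run at pos 1: 'a' (length 1)
  Run at pos 5: 'a' (length 1)
  Run at pos 8: 'aaa' (length 3)
Matches: ['a', 'a', 'aa', 'a']
Count: 4

4


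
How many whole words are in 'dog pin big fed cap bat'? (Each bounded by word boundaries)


Word boundaries (\b) mark the start/end of each word.
Text: 'dog pin big fed cap bat'
Splitting by whitespace:
  Word 1: 'dog'
  Word 2: 'pin'
  Word 3: 'big'
  Word 4: 'fed'
  Word 5: 'cap'
  Word 6: 'bat'
Total whole words: 6

6


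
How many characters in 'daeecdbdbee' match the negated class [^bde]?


Negated class [^bde] matches any char NOT in {b, d, e}
Scanning 'daeecdbdbee':
  pos 0: 'd' -> no (excluded)
  pos 1: 'a' -> MATCH
  pos 2: 'e' -> no (excluded)
  pos 3: 'e' -> no (excluded)
  pos 4: 'c' -> MATCH
  pos 5: 'd' -> no (excluded)
  pos 6: 'b' -> no (excluded)
  pos 7: 'd' -> no (excluded)
  pos 8: 'b' -> no (excluded)
  pos 9: 'e' -> no (excluded)
  pos 10: 'e' -> no (excluded)
Total matches: 2

2


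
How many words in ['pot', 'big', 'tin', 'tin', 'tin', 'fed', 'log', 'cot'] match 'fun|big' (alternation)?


Alternation 'fun|big' matches either 'fun' or 'big'.
Checking each word:
  'pot' -> no
  'big' -> MATCH
  'tin' -> no
  'tin' -> no
  'tin' -> no
  'fed' -> no
  'log' -> no
  'cot' -> no
Matches: ['big']
Count: 1

1


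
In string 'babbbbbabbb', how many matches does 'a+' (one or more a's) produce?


Pattern 'a+' matches one or more consecutive a's.
String: 'babbbbbabbb'
Scanning for runs of a:
  Match 1: 'a' (length 1)
  Match 2: 'a' (length 1)
Total matches: 2

2


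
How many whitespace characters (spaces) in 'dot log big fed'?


\s matches whitespace characters (spaces, tabs, etc.).
Text: 'dot log big fed'
This text has 4 words separated by spaces.
Number of spaces = number of words - 1 = 4 - 1 = 3

3


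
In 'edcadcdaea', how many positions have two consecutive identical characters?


Looking for consecutive identical characters in 'edcadcdaea':
  pos 0-1: 'e' vs 'd' -> different
  pos 1-2: 'd' vs 'c' -> different
  pos 2-3: 'c' vs 'a' -> different
  pos 3-4: 'a' vs 'd' -> different
  pos 4-5: 'd' vs 'c' -> different
  pos 5-6: 'c' vs 'd' -> different
  pos 6-7: 'd' vs 'a' -> different
  pos 7-8: 'a' vs 'e' -> different
  pos 8-9: 'e' vs 'a' -> different
Consecutive identical pairs: []
Count: 0

0


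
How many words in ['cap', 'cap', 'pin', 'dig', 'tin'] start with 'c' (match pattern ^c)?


Pattern ^c anchors to start of word. Check which words begin with 'c':
  'cap' -> MATCH (starts with 'c')
  'cap' -> MATCH (starts with 'c')
  'pin' -> no
  'dig' -> no
  'tin' -> no
Matching words: ['cap', 'cap']
Count: 2

2


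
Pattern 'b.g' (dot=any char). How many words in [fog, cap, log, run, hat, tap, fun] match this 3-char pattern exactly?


Pattern 'b.g' means: starts with 'b', any single char, ends with 'g'.
Checking each word (must be exactly 3 chars):
  'fog' (len=3): no
  'cap' (len=3): no
  'log' (len=3): no
  'run' (len=3): no
  'hat' (len=3): no
  'tap' (len=3): no
  'fun' (len=3): no
Matching words: []
Total: 0

0


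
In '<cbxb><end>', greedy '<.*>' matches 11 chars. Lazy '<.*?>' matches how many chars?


Greedy '<.*>' tries to match as MUCH as possible.
Lazy '<.*?>' tries to match as LITTLE as possible.

String: '<cbxb><end>'
Greedy '<.*>' starts at first '<' and extends to the LAST '>': '<cbxb><end>' (11 chars)
Lazy '<.*?>' starts at first '<' and stops at the FIRST '>': '<cbxb>' (6 chars)

6


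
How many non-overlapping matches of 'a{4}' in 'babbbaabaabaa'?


Pattern 'a{4}' matches exactly 4 consecutive a's (greedy, non-overlapping).
String: 'babbbaabaabaa'
Scanning for runs of a's:
  Run at pos 1: 'a' (length 1) -> 0 match(es)
  Run at pos 5: 'aa' (length 2) -> 0 match(es)
  Run at pos 8: 'aa' (length 2) -> 0 match(es)
  Run at pos 11: 'aa' (length 2) -> 0 match(es)
Matches found: []
Total: 0

0


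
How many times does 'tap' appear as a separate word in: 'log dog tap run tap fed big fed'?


Scanning each word for exact match 'tap':
  Word 1: 'log' -> no
  Word 2: 'dog' -> no
  Word 3: 'tap' -> MATCH
  Word 4: 'run' -> no
  Word 5: 'tap' -> MATCH
  Word 6: 'fed' -> no
  Word 7: 'big' -> no
  Word 8: 'fed' -> no
Total matches: 2

2


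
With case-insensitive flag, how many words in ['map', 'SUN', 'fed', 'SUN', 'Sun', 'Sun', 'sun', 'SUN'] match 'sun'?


Case-insensitive matching: compare each word's lowercase form to 'sun'.
  'map' -> lower='map' -> no
  'SUN' -> lower='sun' -> MATCH
  'fed' -> lower='fed' -> no
  'SUN' -> lower='sun' -> MATCH
  'Sun' -> lower='sun' -> MATCH
  'Sun' -> lower='sun' -> MATCH
  'sun' -> lower='sun' -> MATCH
  'SUN' -> lower='sun' -> MATCH
Matches: ['SUN', 'SUN', 'Sun', 'Sun', 'sun', 'SUN']
Count: 6

6


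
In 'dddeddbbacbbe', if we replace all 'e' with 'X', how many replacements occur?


re.sub('e', 'X', text) replaces every occurrence of 'e' with 'X'.
Text: 'dddeddbbacbbe'
Scanning for 'e':
  pos 3: 'e' -> replacement #1
  pos 12: 'e' -> replacement #2
Total replacements: 2

2


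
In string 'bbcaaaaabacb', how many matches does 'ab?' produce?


Pattern 'ab?' matches 'a' optionally followed by 'b'.
String: 'bbcaaaaabacb'
Scanning left to right for 'a' then checking next char:
  Match 1: 'a' (a not followed by b)
  Match 2: 'a' (a not followed by b)
  Match 3: 'a' (a not followed by b)
  Match 4: 'a' (a not followed by b)
  Match 5: 'ab' (a followed by b)
  Match 6: 'a' (a not followed by b)
Total matches: 6

6


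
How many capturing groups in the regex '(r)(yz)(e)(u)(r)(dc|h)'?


To count capturing groups, count each '(' that starts a group.
Pattern: '(r)(yz)(e)(u)(r)(dc|h)'
Walking through the pattern:
  Position 0: '(' -> group #1
  Position 3: '(' -> group #2
  Position 7: '(' -> group #3
  Position 10: '(' -> group #4
  Position 13: '(' -> group #5
  Position 16: '(' -> group #6
Total capturing groups: 6

6


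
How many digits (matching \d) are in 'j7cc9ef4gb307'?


\d matches any digit 0-9.
Scanning 'j7cc9ef4gb307':
  pos 1: '7' -> DIGIT
  pos 4: '9' -> DIGIT
  pos 7: '4' -> DIGIT
  pos 10: '3' -> DIGIT
  pos 11: '0' -> DIGIT
  pos 12: '7' -> DIGIT
Digits found: ['7', '9', '4', '3', '0', '7']
Total: 6

6


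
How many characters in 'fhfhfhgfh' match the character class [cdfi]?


Character class [cdfi] matches any of: {c, d, f, i}
Scanning string 'fhfhfhgfh' character by character:
  pos 0: 'f' -> MATCH
  pos 1: 'h' -> no
  pos 2: 'f' -> MATCH
  pos 3: 'h' -> no
  pos 4: 'f' -> MATCH
  pos 5: 'h' -> no
  pos 6: 'g' -> no
  pos 7: 'f' -> MATCH
  pos 8: 'h' -> no
Total matches: 4

4


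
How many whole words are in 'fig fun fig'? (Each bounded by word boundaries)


Word boundaries (\b) mark the start/end of each word.
Text: 'fig fun fig'
Splitting by whitespace:
  Word 1: 'fig'
  Word 2: 'fun'
  Word 3: 'fig'
Total whole words: 3

3


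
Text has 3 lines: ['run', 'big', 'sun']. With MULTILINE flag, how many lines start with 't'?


With MULTILINE flag, ^ matches the start of each line.
Lines: ['run', 'big', 'sun']
Checking which lines start with 't':
  Line 1: 'run' -> no
  Line 2: 'big' -> no
  Line 3: 'sun' -> no
Matching lines: []
Count: 0

0


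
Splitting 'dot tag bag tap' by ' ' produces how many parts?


Splitting by ' ' breaks the string at each occurrence of the separator.
Text: 'dot tag bag tap'
Parts after split:
  Part 1: 'dot'
  Part 2: 'tag'
  Part 3: 'bag'
  Part 4: 'tap'
Total parts: 4

4


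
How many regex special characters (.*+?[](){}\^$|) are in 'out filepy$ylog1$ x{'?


Regex special characters are: . * + ? [ ] ( ) { } \ ^ $ |
Scanning 'out filepy$ylog1$ x{':
  pos 10: '$' -> SPECIAL
  pos 16: '$' -> SPECIAL
  pos 19: '{' -> SPECIAL
Special chars found: ['$', '$', '{']
Total: 3

3


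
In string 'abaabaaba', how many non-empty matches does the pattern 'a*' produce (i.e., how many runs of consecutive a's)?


Pattern 'a*' matches zero or more a's. We want non-empty runs of consecutive a's.
String: 'abaabaaba'
Walking through the string to find runs of a's:
  Run 1: positions 0-0 -> 'a'
  Run 2: positions 2-3 -> 'aa'
  Run 3: positions 5-6 -> 'aa'
  Run 4: positions 8-8 -> 'a'
Non-empty runs found: ['a', 'aa', 'aa', 'a']
Count: 4

4


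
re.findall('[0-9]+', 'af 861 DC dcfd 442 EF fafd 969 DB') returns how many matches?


Pattern '[0-9]+' finds one or more digits.
Text: 'af 861 DC dcfd 442 EF fafd 969 DB'
Scanning for matches:
  Match 1: '861'
  Match 2: '442'
  Match 3: '969'
Total matches: 3

3


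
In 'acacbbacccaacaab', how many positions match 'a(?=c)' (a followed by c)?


Lookahead 'a(?=c)' matches 'a' only when followed by 'c'.
String: 'acacbbacccaacaab'
Checking each position where char is 'a':
  pos 0: 'a' -> MATCH (next='c')
  pos 2: 'a' -> MATCH (next='c')
  pos 6: 'a' -> MATCH (next='c')
  pos 10: 'a' -> no (next='a')
  pos 11: 'a' -> MATCH (next='c')
  pos 13: 'a' -> no (next='a')
  pos 14: 'a' -> no (next='b')
Matching positions: [0, 2, 6, 11]
Count: 4

4


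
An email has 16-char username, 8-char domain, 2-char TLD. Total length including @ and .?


An email address has format: username@domain.tld
Username length: 16
'@' character: 1
Domain length: 8
'.' character: 1
TLD length: 2
Total = 16 + 1 + 8 + 1 + 2 = 28

28


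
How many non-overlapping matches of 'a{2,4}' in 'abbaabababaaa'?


Pattern 'a{2,4}' matches between 2 and 4 consecutive a's (greedy).
String: 'abbaabababaaa'
Finding runs of a's and applying greedy matching:
  Run at pos 0: 'a' (length 1)
  Run at pos 3: 'aa' (length 2)
  Run at pos 6: 'a' (length 1)
  Run at pos 8: 'a' (length 1)
  Run at pos 10: 'aaa' (length 3)
Matches: ['aa', 'aaa']
Count: 2

2


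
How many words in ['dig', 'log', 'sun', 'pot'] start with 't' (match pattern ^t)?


Pattern ^t anchors to start of word. Check which words begin with 't':
  'dig' -> no
  'log' -> no
  'sun' -> no
  'pot' -> no
Matching words: []
Count: 0

0


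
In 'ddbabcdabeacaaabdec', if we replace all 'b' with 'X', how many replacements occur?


re.sub('b', 'X', text) replaces every occurrence of 'b' with 'X'.
Text: 'ddbabcdabeacaaabdec'
Scanning for 'b':
  pos 2: 'b' -> replacement #1
  pos 4: 'b' -> replacement #2
  pos 8: 'b' -> replacement #3
  pos 15: 'b' -> replacement #4
Total replacements: 4

4


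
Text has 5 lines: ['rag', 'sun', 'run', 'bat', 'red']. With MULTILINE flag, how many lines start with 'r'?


With MULTILINE flag, ^ matches the start of each line.
Lines: ['rag', 'sun', 'run', 'bat', 'red']
Checking which lines start with 'r':
  Line 1: 'rag' -> MATCH
  Line 2: 'sun' -> no
  Line 3: 'run' -> MATCH
  Line 4: 'bat' -> no
  Line 5: 'red' -> MATCH
Matching lines: ['rag', 'run', 'red']
Count: 3

3


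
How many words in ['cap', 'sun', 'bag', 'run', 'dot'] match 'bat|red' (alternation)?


Alternation 'bat|red' matches either 'bat' or 'red'.
Checking each word:
  'cap' -> no
  'sun' -> no
  'bag' -> no
  'run' -> no
  'dot' -> no
Matches: []
Count: 0

0


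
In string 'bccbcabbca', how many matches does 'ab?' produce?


Pattern 'ab?' matches 'a' optionally followed by 'b'.
String: 'bccbcabbca'
Scanning left to right for 'a' then checking next char:
  Match 1: 'ab' (a followed by b)
  Match 2: 'a' (a not followed by b)
Total matches: 2

2


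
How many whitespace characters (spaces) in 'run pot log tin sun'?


\s matches whitespace characters (spaces, tabs, etc.).
Text: 'run pot log tin sun'
This text has 5 words separated by spaces.
Number of spaces = number of words - 1 = 5 - 1 = 4

4


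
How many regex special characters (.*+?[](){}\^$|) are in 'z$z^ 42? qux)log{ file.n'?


Regex special characters are: . * + ? [ ] ( ) { } \ ^ $ |
Scanning 'z$z^ 42? qux)log{ file.n':
  pos 1: '$' -> SPECIAL
  pos 3: '^' -> SPECIAL
  pos 7: '?' -> SPECIAL
  pos 12: ')' -> SPECIAL
  pos 16: '{' -> SPECIAL
  pos 22: '.' -> SPECIAL
Special chars found: ['$', '^', '?', ')', '{', '.']
Total: 6

6


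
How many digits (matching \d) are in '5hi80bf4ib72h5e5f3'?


\d matches any digit 0-9.
Scanning '5hi80bf4ib72h5e5f3':
  pos 0: '5' -> DIGIT
  pos 3: '8' -> DIGIT
  pos 4: '0' -> DIGIT
  pos 7: '4' -> DIGIT
  pos 10: '7' -> DIGIT
  pos 11: '2' -> DIGIT
  pos 13: '5' -> DIGIT
  pos 15: '5' -> DIGIT
  pos 17: '3' -> DIGIT
Digits found: ['5', '8', '0', '4', '7', '2', '5', '5', '3']
Total: 9

9


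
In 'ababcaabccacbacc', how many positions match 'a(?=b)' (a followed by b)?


Lookahead 'a(?=b)' matches 'a' only when followed by 'b'.
String: 'ababcaabccacbacc'
Checking each position where char is 'a':
  pos 0: 'a' -> MATCH (next='b')
  pos 2: 'a' -> MATCH (next='b')
  pos 5: 'a' -> no (next='a')
  pos 6: 'a' -> MATCH (next='b')
  pos 10: 'a' -> no (next='c')
  pos 13: 'a' -> no (next='c')
Matching positions: [0, 2, 6]
Count: 3

3


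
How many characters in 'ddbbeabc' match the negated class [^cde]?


Negated class [^cde] matches any char NOT in {c, d, e}
Scanning 'ddbbeabc':
  pos 0: 'd' -> no (excluded)
  pos 1: 'd' -> no (excluded)
  pos 2: 'b' -> MATCH
  pos 3: 'b' -> MATCH
  pos 4: 'e' -> no (excluded)
  pos 5: 'a' -> MATCH
  pos 6: 'b' -> MATCH
  pos 7: 'c' -> no (excluded)
Total matches: 4

4


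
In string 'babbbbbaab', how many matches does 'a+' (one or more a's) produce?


Pattern 'a+' matches one or more consecutive a's.
String: 'babbbbbaab'
Scanning for runs of a:
  Match 1: 'a' (length 1)
  Match 2: 'aa' (length 2)
Total matches: 2

2


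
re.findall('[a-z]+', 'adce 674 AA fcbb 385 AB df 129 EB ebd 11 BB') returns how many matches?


Pattern '[a-z]+' finds one or more lowercase letters.
Text: 'adce 674 AA fcbb 385 AB df 129 EB ebd 11 BB'
Scanning for matches:
  Match 1: 'adce'
  Match 2: 'fcbb'
  Match 3: 'df'
  Match 4: 'ebd'
Total matches: 4

4


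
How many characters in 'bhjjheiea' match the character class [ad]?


Character class [ad] matches any of: {a, d}
Scanning string 'bhjjheiea' character by character:
  pos 0: 'b' -> no
  pos 1: 'h' -> no
  pos 2: 'j' -> no
  pos 3: 'j' -> no
  pos 4: 'h' -> no
  pos 5: 'e' -> no
  pos 6: 'i' -> no
  pos 7: 'e' -> no
  pos 8: 'a' -> MATCH
Total matches: 1

1


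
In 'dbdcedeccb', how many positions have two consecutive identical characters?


Looking for consecutive identical characters in 'dbdcedeccb':
  pos 0-1: 'd' vs 'b' -> different
  pos 1-2: 'b' vs 'd' -> different
  pos 2-3: 'd' vs 'c' -> different
  pos 3-4: 'c' vs 'e' -> different
  pos 4-5: 'e' vs 'd' -> different
  pos 5-6: 'd' vs 'e' -> different
  pos 6-7: 'e' vs 'c' -> different
  pos 7-8: 'c' vs 'c' -> MATCH ('cc')
  pos 8-9: 'c' vs 'b' -> different
Consecutive identical pairs: ['cc']
Count: 1

1


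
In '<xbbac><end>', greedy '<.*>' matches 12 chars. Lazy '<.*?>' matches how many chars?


Greedy '<.*>' tries to match as MUCH as possible.
Lazy '<.*?>' tries to match as LITTLE as possible.

String: '<xbbac><end>'
Greedy '<.*>' starts at first '<' and extends to the LAST '>': '<xbbac><end>' (12 chars)
Lazy '<.*?>' starts at first '<' and stops at the FIRST '>': '<xbbac>' (7 chars)

7


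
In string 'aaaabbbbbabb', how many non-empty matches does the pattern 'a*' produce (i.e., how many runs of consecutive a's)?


Pattern 'a*' matches zero or more a's. We want non-empty runs of consecutive a's.
String: 'aaaabbbbbabb'
Walking through the string to find runs of a's:
  Run 1: positions 0-3 -> 'aaaa'
  Run 2: positions 9-9 -> 'a'
Non-empty runs found: ['aaaa', 'a']
Count: 2

2


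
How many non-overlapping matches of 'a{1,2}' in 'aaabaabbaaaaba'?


Pattern 'a{1,2}' matches between 1 and 2 consecutive a's (greedy).
String: 'aaabaabbaaaaba'
Finding runs of a's and applying greedy matching:
  Run at pos 0: 'aaa' (length 3)
  Run at pos 4: 'aa' (length 2)
  Run at pos 8: 'aaaa' (length 4)
  Run at pos 13: 'a' (length 1)
Matches: ['aa', 'a', 'aa', 'aa', 'aa', 'a']
Count: 6

6


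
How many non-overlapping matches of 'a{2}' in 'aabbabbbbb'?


Pattern 'a{2}' matches exactly 2 consecutive a's (greedy, non-overlapping).
String: 'aabbabbbbb'
Scanning for runs of a's:
  Run at pos 0: 'aa' (length 2) -> 1 match(es)
  Run at pos 4: 'a' (length 1) -> 0 match(es)
Matches found: ['aa']
Total: 1

1


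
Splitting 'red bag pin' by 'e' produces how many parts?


Splitting by 'e' breaks the string at each occurrence of the separator.
Text: 'red bag pin'
Parts after split:
  Part 1: 'r'
  Part 2: 'd bag pin'
Total parts: 2

2


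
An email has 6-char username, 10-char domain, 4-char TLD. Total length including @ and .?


An email address has format: username@domain.tld
Username length: 6
'@' character: 1
Domain length: 10
'.' character: 1
TLD length: 4
Total = 6 + 1 + 10 + 1 + 4 = 22

22


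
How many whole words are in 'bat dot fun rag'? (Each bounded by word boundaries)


Word boundaries (\b) mark the start/end of each word.
Text: 'bat dot fun rag'
Splitting by whitespace:
  Word 1: 'bat'
  Word 2: 'dot'
  Word 3: 'fun'
  Word 4: 'rag'
Total whole words: 4

4


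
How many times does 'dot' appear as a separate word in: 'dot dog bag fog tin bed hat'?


Scanning each word for exact match 'dot':
  Word 1: 'dot' -> MATCH
  Word 2: 'dog' -> no
  Word 3: 'bag' -> no
  Word 4: 'fog' -> no
  Word 5: 'tin' -> no
  Word 6: 'bed' -> no
  Word 7: 'hat' -> no
Total matches: 1

1


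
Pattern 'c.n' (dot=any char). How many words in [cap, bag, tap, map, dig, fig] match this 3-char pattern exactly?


Pattern 'c.n' means: starts with 'c', any single char, ends with 'n'.
Checking each word (must be exactly 3 chars):
  'cap' (len=3): no
  'bag' (len=3): no
  'tap' (len=3): no
  'map' (len=3): no
  'dig' (len=3): no
  'fig' (len=3): no
Matching words: []
Total: 0

0


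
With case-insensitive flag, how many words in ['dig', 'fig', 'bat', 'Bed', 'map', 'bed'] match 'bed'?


Case-insensitive matching: compare each word's lowercase form to 'bed'.
  'dig' -> lower='dig' -> no
  'fig' -> lower='fig' -> no
  'bat' -> lower='bat' -> no
  'Bed' -> lower='bed' -> MATCH
  'map' -> lower='map' -> no
  'bed' -> lower='bed' -> MATCH
Matches: ['Bed', 'bed']
Count: 2

2


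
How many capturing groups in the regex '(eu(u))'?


To count capturing groups, count each '(' that starts a group.
Pattern: '(eu(u))'
Walking through the pattern:
  Position 0: '(' -> group #1
  Position 3: '(' -> group #2
Total capturing groups: 2

2


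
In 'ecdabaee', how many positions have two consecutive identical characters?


Looking for consecutive identical characters in 'ecdabaee':
  pos 0-1: 'e' vs 'c' -> different
  pos 1-2: 'c' vs 'd' -> different
  pos 2-3: 'd' vs 'a' -> different
  pos 3-4: 'a' vs 'b' -> different
  pos 4-5: 'b' vs 'a' -> different
  pos 5-6: 'a' vs 'e' -> different
  pos 6-7: 'e' vs 'e' -> MATCH ('ee')
Consecutive identical pairs: ['ee']
Count: 1

1


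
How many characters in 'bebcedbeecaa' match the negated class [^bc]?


Negated class [^bc] matches any char NOT in {b, c}
Scanning 'bebcedbeecaa':
  pos 0: 'b' -> no (excluded)
  pos 1: 'e' -> MATCH
  pos 2: 'b' -> no (excluded)
  pos 3: 'c' -> no (excluded)
  pos 4: 'e' -> MATCH
  pos 5: 'd' -> MATCH
  pos 6: 'b' -> no (excluded)
  pos 7: 'e' -> MATCH
  pos 8: 'e' -> MATCH
  pos 9: 'c' -> no (excluded)
  pos 10: 'a' -> MATCH
  pos 11: 'a' -> MATCH
Total matches: 7

7


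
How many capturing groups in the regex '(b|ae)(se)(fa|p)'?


To count capturing groups, count each '(' that starts a group.
Pattern: '(b|ae)(se)(fa|p)'
Walking through the pattern:
  Position 0: '(' -> group #1
  Position 6: '(' -> group #2
  Position 10: '(' -> group #3
Total capturing groups: 3

3


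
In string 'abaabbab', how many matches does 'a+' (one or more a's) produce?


Pattern 'a+' matches one or more consecutive a's.
String: 'abaabbab'
Scanning for runs of a:
  Match 1: 'a' (length 1)
  Match 2: 'aa' (length 2)
  Match 3: 'a' (length 1)
Total matches: 3

3


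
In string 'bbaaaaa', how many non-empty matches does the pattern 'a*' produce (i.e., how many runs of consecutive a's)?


Pattern 'a*' matches zero or more a's. We want non-empty runs of consecutive a's.
String: 'bbaaaaa'
Walking through the string to find runs of a's:
  Run 1: positions 2-6 -> 'aaaaa'
Non-empty runs found: ['aaaaa']
Count: 1

1


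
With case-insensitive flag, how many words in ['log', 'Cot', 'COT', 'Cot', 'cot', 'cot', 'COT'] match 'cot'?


Case-insensitive matching: compare each word's lowercase form to 'cot'.
  'log' -> lower='log' -> no
  'Cot' -> lower='cot' -> MATCH
  'COT' -> lower='cot' -> MATCH
  'Cot' -> lower='cot' -> MATCH
  'cot' -> lower='cot' -> MATCH
  'cot' -> lower='cot' -> MATCH
  'COT' -> lower='cot' -> MATCH
Matches: ['Cot', 'COT', 'Cot', 'cot', 'cot', 'COT']
Count: 6

6


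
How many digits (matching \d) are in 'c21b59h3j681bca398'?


\d matches any digit 0-9.
Scanning 'c21b59h3j681bca398':
  pos 1: '2' -> DIGIT
  pos 2: '1' -> DIGIT
  pos 4: '5' -> DIGIT
  pos 5: '9' -> DIGIT
  pos 7: '3' -> DIGIT
  pos 9: '6' -> DIGIT
  pos 10: '8' -> DIGIT
  pos 11: '1' -> DIGIT
  pos 15: '3' -> DIGIT
  pos 16: '9' -> DIGIT
  pos 17: '8' -> DIGIT
Digits found: ['2', '1', '5', '9', '3', '6', '8', '1', '3', '9', '8']
Total: 11

11


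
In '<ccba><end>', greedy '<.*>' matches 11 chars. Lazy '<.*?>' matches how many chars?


Greedy '<.*>' tries to match as MUCH as possible.
Lazy '<.*?>' tries to match as LITTLE as possible.

String: '<ccba><end>'
Greedy '<.*>' starts at first '<' and extends to the LAST '>': '<ccba><end>' (11 chars)
Lazy '<.*?>' starts at first '<' and stops at the FIRST '>': '<ccba>' (6 chars)

6


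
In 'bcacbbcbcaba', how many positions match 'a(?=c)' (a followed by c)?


Lookahead 'a(?=c)' matches 'a' only when followed by 'c'.
String: 'bcacbbcbcaba'
Checking each position where char is 'a':
  pos 2: 'a' -> MATCH (next='c')
  pos 9: 'a' -> no (next='b')
Matching positions: [2]
Count: 1

1


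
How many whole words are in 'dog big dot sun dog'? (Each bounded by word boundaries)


Word boundaries (\b) mark the start/end of each word.
Text: 'dog big dot sun dog'
Splitting by whitespace:
  Word 1: 'dog'
  Word 2: 'big'
  Word 3: 'dot'
  Word 4: 'sun'
  Word 5: 'dog'
Total whole words: 5

5


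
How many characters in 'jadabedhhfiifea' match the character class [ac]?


Character class [ac] matches any of: {a, c}
Scanning string 'jadabedhhfiifea' character by character:
  pos 0: 'j' -> no
  pos 1: 'a' -> MATCH
  pos 2: 'd' -> no
  pos 3: 'a' -> MATCH
  pos 4: 'b' -> no
  pos 5: 'e' -> no
  pos 6: 'd' -> no
  pos 7: 'h' -> no
  pos 8: 'h' -> no
  pos 9: 'f' -> no
  pos 10: 'i' -> no
  pos 11: 'i' -> no
  pos 12: 'f' -> no
  pos 13: 'e' -> no
  pos 14: 'a' -> MATCH
Total matches: 3

3


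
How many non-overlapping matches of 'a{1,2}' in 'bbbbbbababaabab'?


Pattern 'a{1,2}' matches between 1 and 2 consecutive a's (greedy).
String: 'bbbbbbababaabab'
Finding runs of a's and applying greedy matching:
  Run at pos 6: 'a' (length 1)
  Run at pos 8: 'a' (length 1)
  Run at pos 10: 'aa' (length 2)
  Run at pos 13: 'a' (length 1)
Matches: ['a', 'a', 'aa', 'a']
Count: 4

4


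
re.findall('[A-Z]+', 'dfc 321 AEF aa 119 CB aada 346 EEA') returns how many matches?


Pattern '[A-Z]+' finds one or more uppercase letters.
Text: 'dfc 321 AEF aa 119 CB aada 346 EEA'
Scanning for matches:
  Match 1: 'AEF'
  Match 2: 'CB'
  Match 3: 'EEA'
Total matches: 3

3


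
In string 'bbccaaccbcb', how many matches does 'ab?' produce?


Pattern 'ab?' matches 'a' optionally followed by 'b'.
String: 'bbccaaccbcb'
Scanning left to right for 'a' then checking next char:
  Match 1: 'a' (a not followed by b)
  Match 2: 'a' (a not followed by b)
Total matches: 2

2


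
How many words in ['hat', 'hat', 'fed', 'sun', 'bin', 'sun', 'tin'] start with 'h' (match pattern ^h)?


Pattern ^h anchors to start of word. Check which words begin with 'h':
  'hat' -> MATCH (starts with 'h')
  'hat' -> MATCH (starts with 'h')
  'fed' -> no
  'sun' -> no
  'bin' -> no
  'sun' -> no
  'tin' -> no
Matching words: ['hat', 'hat']
Count: 2

2


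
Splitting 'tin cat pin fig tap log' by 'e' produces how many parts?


Splitting by 'e' breaks the string at each occurrence of the separator.
Text: 'tin cat pin fig tap log'
Parts after split:
  Part 1: 'tin cat pin fig tap log'
Total parts: 1

1


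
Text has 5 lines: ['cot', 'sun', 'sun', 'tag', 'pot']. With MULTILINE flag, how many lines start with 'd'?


With MULTILINE flag, ^ matches the start of each line.
Lines: ['cot', 'sun', 'sun', 'tag', 'pot']
Checking which lines start with 'd':
  Line 1: 'cot' -> no
  Line 2: 'sun' -> no
  Line 3: 'sun' -> no
  Line 4: 'tag' -> no
  Line 5: 'pot' -> no
Matching lines: []
Count: 0

0


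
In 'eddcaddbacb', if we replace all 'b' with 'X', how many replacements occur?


re.sub('b', 'X', text) replaces every occurrence of 'b' with 'X'.
Text: 'eddcaddbacb'
Scanning for 'b':
  pos 7: 'b' -> replacement #1
  pos 10: 'b' -> replacement #2
Total replacements: 2

2


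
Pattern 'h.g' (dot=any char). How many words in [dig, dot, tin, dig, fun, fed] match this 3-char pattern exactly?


Pattern 'h.g' means: starts with 'h', any single char, ends with 'g'.
Checking each word (must be exactly 3 chars):
  'dig' (len=3): no
  'dot' (len=3): no
  'tin' (len=3): no
  'dig' (len=3): no
  'fun' (len=3): no
  'fed' (len=3): no
Matching words: []
Total: 0

0


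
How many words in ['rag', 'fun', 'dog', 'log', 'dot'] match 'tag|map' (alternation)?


Alternation 'tag|map' matches either 'tag' or 'map'.
Checking each word:
  'rag' -> no
  'fun' -> no
  'dog' -> no
  'log' -> no
  'dot' -> no
Matches: []
Count: 0

0


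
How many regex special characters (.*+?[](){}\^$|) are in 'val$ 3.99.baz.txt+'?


Regex special characters are: . * + ? [ ] ( ) { } \ ^ $ |
Scanning 'val$ 3.99.baz.txt+':
  pos 3: '$' -> SPECIAL
  pos 6: '.' -> SPECIAL
  pos 9: '.' -> SPECIAL
  pos 13: '.' -> SPECIAL
  pos 17: '+' -> SPECIAL
Special chars found: ['$', '.', '.', '.', '+']
Total: 5

5


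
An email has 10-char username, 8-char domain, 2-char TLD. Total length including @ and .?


An email address has format: username@domain.tld
Username length: 10
'@' character: 1
Domain length: 8
'.' character: 1
TLD length: 2
Total = 10 + 1 + 8 + 1 + 2 = 22

22


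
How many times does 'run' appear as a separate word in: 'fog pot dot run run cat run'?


Scanning each word for exact match 'run':
  Word 1: 'fog' -> no
  Word 2: 'pot' -> no
  Word 3: 'dot' -> no
  Word 4: 'run' -> MATCH
  Word 5: 'run' -> MATCH
  Word 6: 'cat' -> no
  Word 7: 'run' -> MATCH
Total matches: 3

3


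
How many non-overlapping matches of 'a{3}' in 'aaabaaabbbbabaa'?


Pattern 'a{3}' matches exactly 3 consecutive a's (greedy, non-overlapping).
String: 'aaabaaabbbbabaa'
Scanning for runs of a's:
  Run at pos 0: 'aaa' (length 3) -> 1 match(es)
  Run at pos 4: 'aaa' (length 3) -> 1 match(es)
  Run at pos 11: 'a' (length 1) -> 0 match(es)
  Run at pos 13: 'aa' (length 2) -> 0 match(es)
Matches found: ['aaa', 'aaa']
Total: 2

2


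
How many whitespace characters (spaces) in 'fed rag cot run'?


\s matches whitespace characters (spaces, tabs, etc.).
Text: 'fed rag cot run'
This text has 4 words separated by spaces.
Number of spaces = number of words - 1 = 4 - 1 = 3

3


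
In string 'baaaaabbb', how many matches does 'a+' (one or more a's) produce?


Pattern 'a+' matches one or more consecutive a's.
String: 'baaaaabbb'
Scanning for runs of a:
  Match 1: 'aaaaa' (length 5)
Total matches: 1

1


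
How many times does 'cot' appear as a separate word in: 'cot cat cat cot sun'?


Scanning each word for exact match 'cot':
  Word 1: 'cot' -> MATCH
  Word 2: 'cat' -> no
  Word 3: 'cat' -> no
  Word 4: 'cot' -> MATCH
  Word 5: 'sun' -> no
Total matches: 2

2


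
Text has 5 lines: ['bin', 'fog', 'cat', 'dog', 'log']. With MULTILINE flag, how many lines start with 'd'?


With MULTILINE flag, ^ matches the start of each line.
Lines: ['bin', 'fog', 'cat', 'dog', 'log']
Checking which lines start with 'd':
  Line 1: 'bin' -> no
  Line 2: 'fog' -> no
  Line 3: 'cat' -> no
  Line 4: 'dog' -> MATCH
  Line 5: 'log' -> no
Matching lines: ['dog']
Count: 1

1


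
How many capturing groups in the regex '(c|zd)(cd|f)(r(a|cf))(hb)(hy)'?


To count capturing groups, count each '(' that starts a group.
Pattern: '(c|zd)(cd|f)(r(a|cf))(hb)(hy)'
Walking through the pattern:
  Position 0: '(' -> group #1
  Position 6: '(' -> group #2
  Position 12: '(' -> group #3
  Position 14: '(' -> group #4
  Position 21: '(' -> group #5
  Position 25: '(' -> group #6
Total capturing groups: 6

6


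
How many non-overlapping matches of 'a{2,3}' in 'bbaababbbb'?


Pattern 'a{2,3}' matches between 2 and 3 consecutive a's (greedy).
String: 'bbaababbbb'
Finding runs of a's and applying greedy matching:
  Run at pos 2: 'aa' (length 2)
  Run at pos 5: 'a' (length 1)
Matches: ['aa']
Count: 1

1


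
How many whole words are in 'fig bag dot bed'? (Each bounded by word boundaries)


Word boundaries (\b) mark the start/end of each word.
Text: 'fig bag dot bed'
Splitting by whitespace:
  Word 1: 'fig'
  Word 2: 'bag'
  Word 3: 'dot'
  Word 4: 'bed'
Total whole words: 4

4


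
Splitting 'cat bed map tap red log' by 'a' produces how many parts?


Splitting by 'a' breaks the string at each occurrence of the separator.
Text: 'cat bed map tap red log'
Parts after split:
  Part 1: 'c'
  Part 2: 't bed m'
  Part 3: 'p t'
  Part 4: 'p red log'
Total parts: 4

4


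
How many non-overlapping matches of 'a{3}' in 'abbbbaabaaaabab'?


Pattern 'a{3}' matches exactly 3 consecutive a's (greedy, non-overlapping).
String: 'abbbbaabaaaabab'
Scanning for runs of a's:
  Run at pos 0: 'a' (length 1) -> 0 match(es)
  Run at pos 5: 'aa' (length 2) -> 0 match(es)
  Run at pos 8: 'aaaa' (length 4) -> 1 match(es)
  Run at pos 13: 'a' (length 1) -> 0 match(es)
Matches found: ['aaa']
Total: 1

1


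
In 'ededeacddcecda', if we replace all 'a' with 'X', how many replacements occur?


re.sub('a', 'X', text) replaces every occurrence of 'a' with 'X'.
Text: 'ededeacddcecda'
Scanning for 'a':
  pos 5: 'a' -> replacement #1
  pos 13: 'a' -> replacement #2
Total replacements: 2

2


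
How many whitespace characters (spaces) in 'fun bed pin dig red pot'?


\s matches whitespace characters (spaces, tabs, etc.).
Text: 'fun bed pin dig red pot'
This text has 6 words separated by spaces.
Number of spaces = number of words - 1 = 6 - 1 = 5

5


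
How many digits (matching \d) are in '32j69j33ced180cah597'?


\d matches any digit 0-9.
Scanning '32j69j33ced180cah597':
  pos 0: '3' -> DIGIT
  pos 1: '2' -> DIGIT
  pos 3: '6' -> DIGIT
  pos 4: '9' -> DIGIT
  pos 6: '3' -> DIGIT
  pos 7: '3' -> DIGIT
  pos 11: '1' -> DIGIT
  pos 12: '8' -> DIGIT
  pos 13: '0' -> DIGIT
  pos 17: '5' -> DIGIT
  pos 18: '9' -> DIGIT
  pos 19: '7' -> DIGIT
Digits found: ['3', '2', '6', '9', '3', '3', '1', '8', '0', '5', '9', '7']
Total: 12

12


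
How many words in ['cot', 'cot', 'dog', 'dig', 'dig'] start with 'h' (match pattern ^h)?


Pattern ^h anchors to start of word. Check which words begin with 'h':
  'cot' -> no
  'cot' -> no
  'dog' -> no
  'dig' -> no
  'dig' -> no
Matching words: []
Count: 0

0


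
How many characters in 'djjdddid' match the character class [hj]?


Character class [hj] matches any of: {h, j}
Scanning string 'djjdddid' character by character:
  pos 0: 'd' -> no
  pos 1: 'j' -> MATCH
  pos 2: 'j' -> MATCH
  pos 3: 'd' -> no
  pos 4: 'd' -> no
  pos 5: 'd' -> no
  pos 6: 'i' -> no
  pos 7: 'd' -> no
Total matches: 2

2


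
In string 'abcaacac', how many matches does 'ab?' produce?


Pattern 'ab?' matches 'a' optionally followed by 'b'.
String: 'abcaacac'
Scanning left to right for 'a' then checking next char:
  Match 1: 'ab' (a followed by b)
  Match 2: 'a' (a not followed by b)
  Match 3: 'a' (a not followed by b)
  Match 4: 'a' (a not followed by b)
Total matches: 4

4


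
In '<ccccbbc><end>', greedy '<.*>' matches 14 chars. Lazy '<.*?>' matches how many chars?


Greedy '<.*>' tries to match as MUCH as possible.
Lazy '<.*?>' tries to match as LITTLE as possible.

String: '<ccccbbc><end>'
Greedy '<.*>' starts at first '<' and extends to the LAST '>': '<ccccbbc><end>' (14 chars)
Lazy '<.*?>' starts at first '<' and stops at the FIRST '>': '<ccccbbc>' (9 chars)

9


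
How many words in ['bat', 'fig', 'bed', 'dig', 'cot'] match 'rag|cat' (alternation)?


Alternation 'rag|cat' matches either 'rag' or 'cat'.
Checking each word:
  'bat' -> no
  'fig' -> no
  'bed' -> no
  'dig' -> no
  'cot' -> no
Matches: []
Count: 0

0


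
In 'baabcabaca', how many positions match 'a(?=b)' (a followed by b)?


Lookahead 'a(?=b)' matches 'a' only when followed by 'b'.
String: 'baabcabaca'
Checking each position where char is 'a':
  pos 1: 'a' -> no (next='a')
  pos 2: 'a' -> MATCH (next='b')
  pos 5: 'a' -> MATCH (next='b')
  pos 7: 'a' -> no (next='c')
Matching positions: [2, 5]
Count: 2

2


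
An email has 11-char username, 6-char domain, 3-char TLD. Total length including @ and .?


An email address has format: username@domain.tld
Username length: 11
'@' character: 1
Domain length: 6
'.' character: 1
TLD length: 3
Total = 11 + 1 + 6 + 1 + 3 = 22

22


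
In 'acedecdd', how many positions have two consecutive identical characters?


Looking for consecutive identical characters in 'acedecdd':
  pos 0-1: 'a' vs 'c' -> different
  pos 1-2: 'c' vs 'e' -> different
  pos 2-3: 'e' vs 'd' -> different
  pos 3-4: 'd' vs 'e' -> different
  pos 4-5: 'e' vs 'c' -> different
  pos 5-6: 'c' vs 'd' -> different
  pos 6-7: 'd' vs 'd' -> MATCH ('dd')
Consecutive identical pairs: ['dd']
Count: 1

1


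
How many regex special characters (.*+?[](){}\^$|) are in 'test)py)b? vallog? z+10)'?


Regex special characters are: . * + ? [ ] ( ) { } \ ^ $ |
Scanning 'test)py)b? vallog? z+10)':
  pos 4: ')' -> SPECIAL
  pos 7: ')' -> SPECIAL
  pos 9: '?' -> SPECIAL
  pos 17: '?' -> SPECIAL
  pos 20: '+' -> SPECIAL
  pos 23: ')' -> SPECIAL
Special chars found: [')', ')', '?', '?', '+', ')']
Total: 6

6


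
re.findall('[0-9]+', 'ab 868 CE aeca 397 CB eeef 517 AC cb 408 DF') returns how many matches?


Pattern '[0-9]+' finds one or more digits.
Text: 'ab 868 CE aeca 397 CB eeef 517 AC cb 408 DF'
Scanning for matches:
  Match 1: '868'
  Match 2: '397'
  Match 3: '517'
  Match 4: '408'
Total matches: 4

4


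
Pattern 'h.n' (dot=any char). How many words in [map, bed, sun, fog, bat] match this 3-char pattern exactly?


Pattern 'h.n' means: starts with 'h', any single char, ends with 'n'.
Checking each word (must be exactly 3 chars):
  'map' (len=3): no
  'bed' (len=3): no
  'sun' (len=3): no
  'fog' (len=3): no
  'bat' (len=3): no
Matching words: []
Total: 0

0


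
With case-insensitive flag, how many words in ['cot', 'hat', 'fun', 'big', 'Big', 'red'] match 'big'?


Case-insensitive matching: compare each word's lowercase form to 'big'.
  'cot' -> lower='cot' -> no
  'hat' -> lower='hat' -> no
  'fun' -> lower='fun' -> no
  'big' -> lower='big' -> MATCH
  'Big' -> lower='big' -> MATCH
  'red' -> lower='red' -> no
Matches: ['big', 'Big']
Count: 2

2


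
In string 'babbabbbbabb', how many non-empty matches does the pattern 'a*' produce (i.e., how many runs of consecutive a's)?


Pattern 'a*' matches zero or more a's. We want non-empty runs of consecutive a's.
String: 'babbabbbbabb'
Walking through the string to find runs of a's:
  Run 1: positions 1-1 -> 'a'
  Run 2: positions 4-4 -> 'a'
  Run 3: positions 9-9 -> 'a'
Non-empty runs found: ['a', 'a', 'a']
Count: 3

3


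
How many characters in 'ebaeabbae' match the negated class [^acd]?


Negated class [^acd] matches any char NOT in {a, c, d}
Scanning 'ebaeabbae':
  pos 0: 'e' -> MATCH
  pos 1: 'b' -> MATCH
  pos 2: 'a' -> no (excluded)
  pos 3: 'e' -> MATCH
  pos 4: 'a' -> no (excluded)
  pos 5: 'b' -> MATCH
  pos 6: 'b' -> MATCH
  pos 7: 'a' -> no (excluded)
  pos 8: 'e' -> MATCH
Total matches: 6

6


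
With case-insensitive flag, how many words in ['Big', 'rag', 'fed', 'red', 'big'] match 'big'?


Case-insensitive matching: compare each word's lowercase form to 'big'.
  'Big' -> lower='big' -> MATCH
  'rag' -> lower='rag' -> no
  'fed' -> lower='fed' -> no
  'red' -> lower='red' -> no
  'big' -> lower='big' -> MATCH
Matches: ['Big', 'big']
Count: 2

2


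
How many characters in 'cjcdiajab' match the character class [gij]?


Character class [gij] matches any of: {g, i, j}
Scanning string 'cjcdiajab' character by character:
  pos 0: 'c' -> no
  pos 1: 'j' -> MATCH
  pos 2: 'c' -> no
  pos 3: 'd' -> no
  pos 4: 'i' -> MATCH
  pos 5: 'a' -> no
  pos 6: 'j' -> MATCH
  pos 7: 'a' -> no
  pos 8: 'b' -> no
Total matches: 3

3


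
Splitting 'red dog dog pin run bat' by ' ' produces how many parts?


Splitting by ' ' breaks the string at each occurrence of the separator.
Text: 'red dog dog pin run bat'
Parts after split:
  Part 1: 'red'
  Part 2: 'dog'
  Part 3: 'dog'
  Part 4: 'pin'
  Part 5: 'run'
  Part 6: 'bat'
Total parts: 6

6


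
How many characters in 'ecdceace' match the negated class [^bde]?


Negated class [^bde] matches any char NOT in {b, d, e}
Scanning 'ecdceace':
  pos 0: 'e' -> no (excluded)
  pos 1: 'c' -> MATCH
  pos 2: 'd' -> no (excluded)
  pos 3: 'c' -> MATCH
  pos 4: 'e' -> no (excluded)
  pos 5: 'a' -> MATCH
  pos 6: 'c' -> MATCH
  pos 7: 'e' -> no (excluded)
Total matches: 4

4


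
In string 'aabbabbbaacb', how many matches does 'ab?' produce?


Pattern 'ab?' matches 'a' optionally followed by 'b'.
String: 'aabbabbbaacb'
Scanning left to right for 'a' then checking next char:
  Match 1: 'a' (a not followed by b)
  Match 2: 'ab' (a followed by b)
  Match 3: 'ab' (a followed by b)
  Match 4: 'a' (a not followed by b)
  Match 5: 'a' (a not followed by b)
Total matches: 5

5


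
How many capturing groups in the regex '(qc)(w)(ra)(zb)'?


To count capturing groups, count each '(' that starts a group.
Pattern: '(qc)(w)(ra)(zb)'
Walking through the pattern:
  Position 0: '(' -> group #1
  Position 4: '(' -> group #2
  Position 7: '(' -> group #3
  Position 11: '(' -> group #4
Total capturing groups: 4

4


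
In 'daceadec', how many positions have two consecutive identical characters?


Looking for consecutive identical characters in 'daceadec':
  pos 0-1: 'd' vs 'a' -> different
  pos 1-2: 'a' vs 'c' -> different
  pos 2-3: 'c' vs 'e' -> different
  pos 3-4: 'e' vs 'a' -> different
  pos 4-5: 'a' vs 'd' -> different
  pos 5-6: 'd' vs 'e' -> different
  pos 6-7: 'e' vs 'c' -> different
Consecutive identical pairs: []
Count: 0

0
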